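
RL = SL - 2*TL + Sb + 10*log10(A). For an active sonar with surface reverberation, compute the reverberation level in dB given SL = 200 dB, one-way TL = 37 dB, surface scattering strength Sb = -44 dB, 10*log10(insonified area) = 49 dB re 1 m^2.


131 dB


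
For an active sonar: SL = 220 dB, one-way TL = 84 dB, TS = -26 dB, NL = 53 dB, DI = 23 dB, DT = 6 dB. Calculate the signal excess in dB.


SE = SL - 2*TL + TS - NL + DI - DT = 220 - 2*84 + (-26) - 53 + 23 - 6 = -10

-10 dB


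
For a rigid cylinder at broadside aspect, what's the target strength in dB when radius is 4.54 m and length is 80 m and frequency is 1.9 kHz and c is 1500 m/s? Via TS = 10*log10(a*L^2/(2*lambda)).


lambda = 1500/1900 = 0.78947 m
TS = 10*log10(4.54*80^2/(2*0.78947)) = 42.65

42.65 dB


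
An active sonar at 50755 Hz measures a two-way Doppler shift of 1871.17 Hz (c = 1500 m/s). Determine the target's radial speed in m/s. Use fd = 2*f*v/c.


From fd = 2*f*v/c, v = c*fd/(2*f) = 1500 * 1871.17 / (2*50755) = 27.65

27.65 m/s


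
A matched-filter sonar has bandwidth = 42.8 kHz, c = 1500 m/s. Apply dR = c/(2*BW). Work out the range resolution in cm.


dR = c/(2*BW) = 1500 / (2 * 42.8e3) = 0.0175 m = 1.75 cm

1.75 cm


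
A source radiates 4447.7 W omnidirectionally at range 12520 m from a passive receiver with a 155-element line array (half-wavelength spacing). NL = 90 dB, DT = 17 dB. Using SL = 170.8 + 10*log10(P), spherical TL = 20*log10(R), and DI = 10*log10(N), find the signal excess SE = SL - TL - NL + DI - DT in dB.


Step 1: SL = 170.8 + 10*log10(4447.7) = 207.28 dB
Step 2: TL = 20*log10(12520) = 81.95 dB
Step 3: DI = 10*log10(155) = 21.9 dB
Step 4: SE = SL - TL - NL + DI - DT = 207.28 - 81.95 - 90 + 21.9 - 17 = 40.23

40.23 dB


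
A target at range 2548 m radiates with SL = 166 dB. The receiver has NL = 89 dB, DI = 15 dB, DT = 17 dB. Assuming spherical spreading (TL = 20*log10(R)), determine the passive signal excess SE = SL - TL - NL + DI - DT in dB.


Step 1: TL = 20*log10(2548) = 68.12 dB
Step 2: SE = 166 - 68.12 - 89 + 15 - 17 = 6.88

6.88 dB


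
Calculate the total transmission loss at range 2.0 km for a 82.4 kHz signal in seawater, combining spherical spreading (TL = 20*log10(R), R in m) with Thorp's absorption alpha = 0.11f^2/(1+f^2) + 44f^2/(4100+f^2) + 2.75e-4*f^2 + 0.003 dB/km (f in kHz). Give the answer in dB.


Step 1 (Thorp): alpha = 0.11*6789.76/(1+6789.76) + 44*6789.76/(4100+6789.76) + 2.75e-4*6789.76 + 0.003 = 29.4141 dB/km
Step 2: TL_spread = 20*log10(2000) = 66.02 dB
Step 3: TL_abs = alpha*R = 29.4141 * 2.0 = 58.83 dB
Step 4: TL_total = 66.02 + 58.83 = 124.85

124.85 dB


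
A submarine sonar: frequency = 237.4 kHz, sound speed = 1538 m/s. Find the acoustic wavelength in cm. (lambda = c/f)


lambda = c/f = 1538 / 237400 = 0.0065 m = 0.65 cm

0.65 cm


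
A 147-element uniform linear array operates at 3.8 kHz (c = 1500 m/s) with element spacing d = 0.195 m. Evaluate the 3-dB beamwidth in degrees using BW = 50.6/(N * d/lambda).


Step 1: lambda = 1500/3800 = 0.39474 m
Step 2: d/lambda = 0.195/0.39474 = 0.494
Step 3: BW = 50.6/(N * d/lambda) = 50.6/(147 * 0.494) = 0.7

0.7 deg


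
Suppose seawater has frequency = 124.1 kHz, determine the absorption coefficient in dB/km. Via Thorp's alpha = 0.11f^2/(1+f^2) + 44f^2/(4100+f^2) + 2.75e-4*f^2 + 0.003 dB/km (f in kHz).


f^2 = 15400.81
alpha = 0.11*15400.81/(1+15400.81) + 44*15400.81/(4100+15400.81) + 2.75e-4*15400.81 + 0.003 = 39.097

39.097 dB/km


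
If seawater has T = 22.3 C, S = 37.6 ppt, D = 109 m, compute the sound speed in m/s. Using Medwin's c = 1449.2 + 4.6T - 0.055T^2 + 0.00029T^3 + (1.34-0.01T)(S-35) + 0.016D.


c = 1449.2 + 4.6*22.3 - 0.055*22.3^2 + 0.00029*22.3^3 + (1.34 - 0.01*22.3)*(37.6 - 35) + 0.016*109 = 1532.29

1532.29 m/s


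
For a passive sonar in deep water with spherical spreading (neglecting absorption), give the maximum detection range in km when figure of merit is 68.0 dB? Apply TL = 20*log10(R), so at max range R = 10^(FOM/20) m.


At max range FOM = TL, so 20*log10(R) = 68.0
R = 10^(68.0/20) = 2511.89 m = 2.51 km

2.51 km


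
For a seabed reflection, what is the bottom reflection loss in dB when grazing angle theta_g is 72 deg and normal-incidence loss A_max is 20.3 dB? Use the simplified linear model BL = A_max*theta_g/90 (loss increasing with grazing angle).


BL = A_max * theta_g / 90 = 20.3 * 72 / 90 = 16.24

16.24 dB


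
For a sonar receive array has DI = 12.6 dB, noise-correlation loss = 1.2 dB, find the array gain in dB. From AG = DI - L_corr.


11.4 dB


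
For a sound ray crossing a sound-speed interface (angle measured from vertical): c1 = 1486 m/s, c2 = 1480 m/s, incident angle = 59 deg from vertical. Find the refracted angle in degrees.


sin(theta2) = (c2/c1)*sin(theta1) = (1480/1486)*sin(59 deg) = 0.85371
theta2 = arcsin(0.85371) = 58.62

58.62 deg


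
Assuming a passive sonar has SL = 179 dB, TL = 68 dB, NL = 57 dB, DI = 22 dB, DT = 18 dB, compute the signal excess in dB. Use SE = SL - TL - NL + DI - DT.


58 dB


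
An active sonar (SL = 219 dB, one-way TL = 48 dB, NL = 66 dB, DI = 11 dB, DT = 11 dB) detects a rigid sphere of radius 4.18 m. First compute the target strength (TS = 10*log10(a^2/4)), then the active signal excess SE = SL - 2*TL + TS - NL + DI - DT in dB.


Step 1: TS = 10*log10(4.18^2/4) = 6.4 dB
Step 2: SE = SL - 2*TL + TS - NL + DI - DT = 219 - 2*48 + (6.4) - 66 + 11 - 11 = 63.4

63.4 dB


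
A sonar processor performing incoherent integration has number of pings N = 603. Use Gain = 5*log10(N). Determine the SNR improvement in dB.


Gain = 5*log10(603) = 13.9

13.9 dB


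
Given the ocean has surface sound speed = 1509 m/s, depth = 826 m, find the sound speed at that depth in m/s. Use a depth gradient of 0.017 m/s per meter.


c = 1509 + 0.017 * 826 = 1523.042

1523.042 m/s


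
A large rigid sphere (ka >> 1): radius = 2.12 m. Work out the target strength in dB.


TS = 10*log10(2.12^2 / 4) = 10*log10(1.1236) = 0.51

0.51 dB


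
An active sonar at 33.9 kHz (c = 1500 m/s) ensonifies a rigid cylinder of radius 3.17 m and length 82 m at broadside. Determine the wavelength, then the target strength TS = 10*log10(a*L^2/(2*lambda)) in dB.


Step 1: lambda = c/f = 1500/33900 = 0.04425 m
Step 2: TS = 10*log10(a*L^2/(2*lambda)) = 10*log10(3.17*82^2/(2*0.04425)) = 53.82

53.82 dB


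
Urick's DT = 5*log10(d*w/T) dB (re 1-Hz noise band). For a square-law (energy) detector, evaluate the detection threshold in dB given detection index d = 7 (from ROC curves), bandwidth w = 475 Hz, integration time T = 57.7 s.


8.8 dB


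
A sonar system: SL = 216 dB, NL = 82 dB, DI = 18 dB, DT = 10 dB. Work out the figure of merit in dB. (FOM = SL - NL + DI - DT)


FOM = SL - NL + DI - DT = 216 - 82 + 18 - 10 = 142

142 dB


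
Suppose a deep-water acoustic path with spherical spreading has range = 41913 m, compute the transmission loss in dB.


TL = 20*log10(41913) = 92.45

92.45 dB


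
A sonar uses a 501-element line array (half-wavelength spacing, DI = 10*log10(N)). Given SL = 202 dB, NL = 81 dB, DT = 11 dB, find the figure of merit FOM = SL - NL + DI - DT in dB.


Step 1: DI = 10*log10(501) = 27.0 dB
Step 2: FOM = SL - NL + DI - DT = 202 - 81 + 27.0 - 11 = 137.0

137.0 dB


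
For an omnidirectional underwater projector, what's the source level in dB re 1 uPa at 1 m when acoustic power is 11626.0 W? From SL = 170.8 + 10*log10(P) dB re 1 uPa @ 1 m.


SL = 170.8 + 10*log10(11626.0) = 170.8 + 40.65 = 211.45

211.45 dB


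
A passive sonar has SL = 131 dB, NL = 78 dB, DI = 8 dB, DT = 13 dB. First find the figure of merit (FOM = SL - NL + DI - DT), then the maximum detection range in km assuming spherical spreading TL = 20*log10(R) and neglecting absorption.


Step 1: FOM = SL - NL + DI - DT = 131 - 78 + 8 - 13 = 48 dB
Step 2: at max range FOM = TL = 20*log10(R), so R = 10^(48/20) = 251.19 m = 0.25 km

0.25 km


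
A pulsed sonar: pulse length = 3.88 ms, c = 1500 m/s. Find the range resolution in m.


dR = c*tau/2 = 1500 * 3.88e-3 / 2 = 2.91

2.91 m


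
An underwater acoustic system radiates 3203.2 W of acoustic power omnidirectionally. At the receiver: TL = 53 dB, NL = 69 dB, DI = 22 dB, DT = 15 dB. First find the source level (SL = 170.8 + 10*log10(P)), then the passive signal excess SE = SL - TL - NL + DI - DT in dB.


Step 1: SL = 170.8 + 10*log10(3203.2) = 205.86 dB
Step 2: SE = SL - TL - NL + DI - DT = 205.86 - 53 - 69 + 22 - 15 = 90.86

90.86 dB


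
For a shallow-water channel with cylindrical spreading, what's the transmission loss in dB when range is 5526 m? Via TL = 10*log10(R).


TL = 10*log10(5526) = 37.42

37.42 dB


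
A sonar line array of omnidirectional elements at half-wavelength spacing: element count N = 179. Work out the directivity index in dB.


22.53 dB


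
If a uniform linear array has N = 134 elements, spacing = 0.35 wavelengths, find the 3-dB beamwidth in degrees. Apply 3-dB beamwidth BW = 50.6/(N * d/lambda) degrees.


BW = 50.6 / (134 * 0.35) = 50.6 / 46.9 = 1.08

1.08 deg


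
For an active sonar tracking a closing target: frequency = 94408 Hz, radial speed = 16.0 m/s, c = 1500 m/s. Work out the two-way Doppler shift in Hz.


fd = 2*f*v/c = 2 * 94408 * 16.0 / 1500 = 2014.04

2014.04 Hz


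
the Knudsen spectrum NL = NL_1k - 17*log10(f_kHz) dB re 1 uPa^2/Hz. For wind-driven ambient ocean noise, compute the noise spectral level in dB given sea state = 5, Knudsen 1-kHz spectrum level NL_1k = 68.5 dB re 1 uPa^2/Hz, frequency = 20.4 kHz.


NL = NL_1k - 17*log10(f_kHz) = 68.5 - 17*log10(20.4) = 68.5 - (22.26) = 46.24

46.24 dB


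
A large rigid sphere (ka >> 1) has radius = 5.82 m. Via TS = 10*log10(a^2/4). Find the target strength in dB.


TS = 10*log10(5.82^2 / 4) = 10*log10(8.4681) = 9.28

9.28 dB


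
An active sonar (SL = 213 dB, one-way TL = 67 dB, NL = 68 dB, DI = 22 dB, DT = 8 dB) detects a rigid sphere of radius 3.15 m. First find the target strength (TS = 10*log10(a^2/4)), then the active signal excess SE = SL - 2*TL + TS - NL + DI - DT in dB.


Step 1: TS = 10*log10(3.15^2/4) = 3.95 dB
Step 2: SE = SL - 2*TL + TS - NL + DI - DT = 213 - 2*67 + (3.95) - 68 + 22 - 8 = 28.95

28.95 dB


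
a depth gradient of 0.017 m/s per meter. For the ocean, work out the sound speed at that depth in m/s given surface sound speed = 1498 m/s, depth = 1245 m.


c = 1498 + 0.017 * 1245 = 1519.165

1519.165 m/s


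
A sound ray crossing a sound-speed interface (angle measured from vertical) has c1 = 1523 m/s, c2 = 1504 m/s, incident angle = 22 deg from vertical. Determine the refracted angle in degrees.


sin(theta2) = (c2/c1)*sin(theta1) = (1504/1523)*sin(22 deg) = 0.36993
theta2 = arcsin(0.36993) = 21.71

21.71 deg


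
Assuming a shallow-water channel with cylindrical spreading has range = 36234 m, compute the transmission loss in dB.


TL = 10*log10(36234) = 45.59

45.59 dB


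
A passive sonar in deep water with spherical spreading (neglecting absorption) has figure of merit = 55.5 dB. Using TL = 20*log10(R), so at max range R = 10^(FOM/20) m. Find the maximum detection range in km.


At max range FOM = TL, so 20*log10(R) = 55.5
R = 10^(55.5/20) = 595.66 m = 0.6 km

0.6 km


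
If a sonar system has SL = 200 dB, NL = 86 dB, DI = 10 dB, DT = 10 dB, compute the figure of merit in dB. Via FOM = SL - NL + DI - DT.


114 dB


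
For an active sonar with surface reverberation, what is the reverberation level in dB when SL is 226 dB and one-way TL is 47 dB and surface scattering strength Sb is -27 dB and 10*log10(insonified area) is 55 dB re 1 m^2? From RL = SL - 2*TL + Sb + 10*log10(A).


160 dB


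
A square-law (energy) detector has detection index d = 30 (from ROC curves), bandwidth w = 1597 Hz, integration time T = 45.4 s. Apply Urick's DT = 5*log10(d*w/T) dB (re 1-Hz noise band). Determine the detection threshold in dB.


15.12 dB


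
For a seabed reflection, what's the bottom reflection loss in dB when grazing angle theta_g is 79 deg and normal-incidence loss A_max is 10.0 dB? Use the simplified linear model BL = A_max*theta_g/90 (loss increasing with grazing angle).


BL = A_max * theta_g / 90 = 10.0 * 79 / 90 = 8.78

8.78 dB


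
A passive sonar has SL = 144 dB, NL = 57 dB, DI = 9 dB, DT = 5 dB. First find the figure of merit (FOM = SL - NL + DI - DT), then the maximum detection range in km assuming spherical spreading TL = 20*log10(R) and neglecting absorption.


Step 1: FOM = SL - NL + DI - DT = 144 - 57 + 9 - 5 = 91 dB
Step 2: at max range FOM = TL = 20*log10(R), so R = 10^(91/20) = 35481.34 m = 35.48 km

35.48 km


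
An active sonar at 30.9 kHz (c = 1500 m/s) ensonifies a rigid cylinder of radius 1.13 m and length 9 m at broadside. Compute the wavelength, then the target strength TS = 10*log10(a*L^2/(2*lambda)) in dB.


Step 1: lambda = c/f = 1500/30900 = 0.04854 m
Step 2: TS = 10*log10(a*L^2/(2*lambda)) = 10*log10(1.13*9^2/(2*0.04854)) = 29.74

29.74 dB


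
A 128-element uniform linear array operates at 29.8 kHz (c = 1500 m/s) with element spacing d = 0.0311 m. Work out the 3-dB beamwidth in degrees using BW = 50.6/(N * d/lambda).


Step 1: lambda = 1500/29800 = 0.05034 m
Step 2: d/lambda = 0.0311/0.05034 = 0.6178
Step 3: BW = 50.6/(N * d/lambda) = 50.6/(128 * 0.6178) = 0.64

0.64 deg


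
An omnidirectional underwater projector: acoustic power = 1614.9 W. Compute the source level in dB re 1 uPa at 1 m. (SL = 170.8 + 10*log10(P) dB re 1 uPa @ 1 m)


SL = 170.8 + 10*log10(1614.9) = 170.8 + 32.08 = 202.88

202.88 dB


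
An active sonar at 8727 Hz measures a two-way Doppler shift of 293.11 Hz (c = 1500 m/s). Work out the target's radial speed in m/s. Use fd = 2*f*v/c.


From fd = 2*f*v/c, v = c*fd/(2*f) = 1500 * 293.11 / (2*8727) = 25.19

25.19 m/s


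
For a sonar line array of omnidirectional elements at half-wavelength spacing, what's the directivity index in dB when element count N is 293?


DI = 10*log10(293) = 24.67

24.67 dB


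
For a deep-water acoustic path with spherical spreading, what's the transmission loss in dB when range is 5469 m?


TL = 20*log10(5469) = 74.76

74.76 dB


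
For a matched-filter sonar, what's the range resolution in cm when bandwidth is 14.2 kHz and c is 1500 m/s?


dR = c/(2*BW) = 1500 / (2 * 14.2e3) = 0.0528 m = 5.28 cm

5.28 cm


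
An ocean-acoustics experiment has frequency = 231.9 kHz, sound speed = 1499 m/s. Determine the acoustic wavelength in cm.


0.65 cm


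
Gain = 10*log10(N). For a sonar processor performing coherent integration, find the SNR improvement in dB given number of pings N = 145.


Gain = 10*log10(145) = 21.61

21.61 dB


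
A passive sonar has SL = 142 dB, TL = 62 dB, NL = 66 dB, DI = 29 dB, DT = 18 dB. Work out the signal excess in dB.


SE = SL - TL - NL + DI - DT = 142 - 62 - 66 + 29 - 18 = 25

25 dB


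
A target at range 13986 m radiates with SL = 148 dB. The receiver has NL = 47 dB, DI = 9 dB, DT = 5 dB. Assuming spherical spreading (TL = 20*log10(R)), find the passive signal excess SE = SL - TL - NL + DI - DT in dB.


Step 1: TL = 20*log10(13986) = 82.91 dB
Step 2: SE = 148 - 82.91 - 47 + 9 - 5 = 22.09

22.09 dB


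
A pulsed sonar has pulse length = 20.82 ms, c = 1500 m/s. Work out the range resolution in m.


dR = c*tau/2 = 1500 * 20.82e-3 / 2 = 15.615

15.615 m


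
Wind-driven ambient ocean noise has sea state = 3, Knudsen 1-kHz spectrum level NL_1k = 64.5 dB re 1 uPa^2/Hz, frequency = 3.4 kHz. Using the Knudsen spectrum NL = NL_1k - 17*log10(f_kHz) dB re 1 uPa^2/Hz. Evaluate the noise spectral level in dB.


NL = NL_1k - 17*log10(f_kHz) = 64.5 - 17*log10(3.4) = 64.5 - (9.04) = 55.46

55.46 dB


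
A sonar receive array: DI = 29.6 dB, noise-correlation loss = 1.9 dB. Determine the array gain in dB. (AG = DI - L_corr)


27.7 dB


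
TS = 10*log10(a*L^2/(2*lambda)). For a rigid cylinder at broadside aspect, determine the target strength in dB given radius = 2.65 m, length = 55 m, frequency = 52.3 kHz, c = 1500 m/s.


lambda = 1500/52300 = 0.02868 m
TS = 10*log10(2.65*55^2/(2*0.02868)) = 51.45

51.45 dB


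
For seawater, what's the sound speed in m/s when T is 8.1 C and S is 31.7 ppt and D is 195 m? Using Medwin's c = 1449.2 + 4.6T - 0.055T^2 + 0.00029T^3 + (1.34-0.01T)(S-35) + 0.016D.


c = 1449.2 + 4.6*8.1 - 0.055*8.1^2 + 0.00029*8.1^3 + (1.34 - 0.01*8.1)*(31.7 - 35) + 0.016*195 = 1481.97

1481.97 m/s


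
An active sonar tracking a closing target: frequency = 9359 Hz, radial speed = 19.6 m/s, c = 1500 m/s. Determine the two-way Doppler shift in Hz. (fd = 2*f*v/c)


244.58 Hz


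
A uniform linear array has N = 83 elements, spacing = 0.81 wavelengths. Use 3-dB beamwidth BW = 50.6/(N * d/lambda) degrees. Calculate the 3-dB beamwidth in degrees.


0.75 deg


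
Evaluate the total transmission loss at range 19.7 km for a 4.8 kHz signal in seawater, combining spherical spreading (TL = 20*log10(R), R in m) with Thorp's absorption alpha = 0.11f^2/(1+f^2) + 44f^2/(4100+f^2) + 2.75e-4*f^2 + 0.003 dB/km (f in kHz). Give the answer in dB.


Step 1 (Thorp): alpha = 0.11*23.04/(1+23.04) + 44*23.04/(4100+23.04) + 2.75e-4*23.04 + 0.003 = 0.3606 dB/km
Step 2: TL_spread = 20*log10(19700) = 85.89 dB
Step 3: TL_abs = alpha*R = 0.3606 * 19.7 = 7.1 dB
Step 4: TL_total = 85.89 + 7.1 = 92.99

92.99 dB


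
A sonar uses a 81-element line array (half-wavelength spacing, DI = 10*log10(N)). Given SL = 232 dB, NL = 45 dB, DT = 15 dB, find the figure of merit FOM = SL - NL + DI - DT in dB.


Step 1: DI = 10*log10(81) = 19.08 dB
Step 2: FOM = SL - NL + DI - DT = 232 - 45 + 19.08 - 15 = 191.08

191.08 dB


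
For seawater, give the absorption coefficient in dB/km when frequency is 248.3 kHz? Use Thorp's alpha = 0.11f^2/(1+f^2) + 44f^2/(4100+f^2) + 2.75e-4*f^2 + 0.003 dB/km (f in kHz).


f^2 = 61652.89
alpha = 0.11*61652.89/(1+61652.89) + 44*61652.89/(4100+61652.89) + 2.75e-4*61652.89 + 0.003 = 58.324

58.324 dB/km


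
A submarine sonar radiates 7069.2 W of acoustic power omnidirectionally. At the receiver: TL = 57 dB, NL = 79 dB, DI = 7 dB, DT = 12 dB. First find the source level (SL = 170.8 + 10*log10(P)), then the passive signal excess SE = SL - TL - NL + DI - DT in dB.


Step 1: SL = 170.8 + 10*log10(7069.2) = 209.29 dB
Step 2: SE = SL - TL - NL + DI - DT = 209.29 - 57 - 79 + 7 - 12 = 68.29

68.29 dB


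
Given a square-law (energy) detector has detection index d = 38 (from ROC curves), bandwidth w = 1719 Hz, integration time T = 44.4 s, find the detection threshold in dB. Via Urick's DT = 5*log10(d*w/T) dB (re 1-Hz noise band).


15.84 dB


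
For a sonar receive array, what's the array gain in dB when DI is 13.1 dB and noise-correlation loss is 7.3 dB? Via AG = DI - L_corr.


5.8 dB


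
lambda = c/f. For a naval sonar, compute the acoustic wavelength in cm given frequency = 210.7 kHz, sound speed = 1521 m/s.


lambda = c/f = 1521 / 210700 = 0.0072 m = 0.72 cm

0.72 cm


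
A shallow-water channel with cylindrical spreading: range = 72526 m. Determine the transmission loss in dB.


TL = 10*log10(72526) = 48.6

48.6 dB


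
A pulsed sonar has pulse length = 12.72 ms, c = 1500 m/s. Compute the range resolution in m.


dR = c*tau/2 = 1500 * 12.72e-3 / 2 = 9.54

9.54 m


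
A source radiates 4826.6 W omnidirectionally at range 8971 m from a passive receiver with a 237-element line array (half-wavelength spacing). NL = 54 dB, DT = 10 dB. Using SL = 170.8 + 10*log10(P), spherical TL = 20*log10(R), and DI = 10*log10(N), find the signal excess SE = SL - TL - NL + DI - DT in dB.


Step 1: SL = 170.8 + 10*log10(4826.6) = 207.64 dB
Step 2: TL = 20*log10(8971) = 79.06 dB
Step 3: DI = 10*log10(237) = 23.75 dB
Step 4: SE = SL - TL - NL + DI - DT = 207.64 - 79.06 - 54 + 23.75 - 10 = 88.33

88.33 dB


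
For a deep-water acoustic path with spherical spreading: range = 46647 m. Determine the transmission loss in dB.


TL = 20*log10(46647) = 93.38

93.38 dB


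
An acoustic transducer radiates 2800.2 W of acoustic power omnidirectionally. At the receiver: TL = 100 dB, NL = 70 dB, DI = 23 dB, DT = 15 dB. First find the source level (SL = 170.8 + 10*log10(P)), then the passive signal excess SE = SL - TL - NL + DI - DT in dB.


Step 1: SL = 170.8 + 10*log10(2800.2) = 205.27 dB
Step 2: SE = SL - TL - NL + DI - DT = 205.27 - 100 - 70 + 23 - 15 = 43.27

43.27 dB


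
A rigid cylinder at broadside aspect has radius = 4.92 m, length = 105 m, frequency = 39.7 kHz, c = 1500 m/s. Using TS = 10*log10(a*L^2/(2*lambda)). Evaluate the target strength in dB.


lambda = 1500/39700 = 0.03778 m
TS = 10*log10(4.92*105^2/(2*0.03778)) = 58.56

58.56 dB


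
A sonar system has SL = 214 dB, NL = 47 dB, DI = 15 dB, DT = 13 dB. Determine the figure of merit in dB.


169 dB


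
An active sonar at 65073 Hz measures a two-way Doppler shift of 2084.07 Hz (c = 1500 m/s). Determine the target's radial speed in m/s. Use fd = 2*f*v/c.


24.02 m/s


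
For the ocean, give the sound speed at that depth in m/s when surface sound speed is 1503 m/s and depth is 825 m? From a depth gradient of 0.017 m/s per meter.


c = 1503 + 0.017 * 825 = 1517.025

1517.025 m/s


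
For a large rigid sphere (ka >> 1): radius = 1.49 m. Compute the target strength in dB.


-2.56 dB


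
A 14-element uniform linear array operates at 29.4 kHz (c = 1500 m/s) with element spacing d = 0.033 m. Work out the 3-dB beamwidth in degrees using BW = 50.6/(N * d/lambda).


Step 1: lambda = 1500/29400 = 0.05102 m
Step 2: d/lambda = 0.033/0.05102 = 0.6468
Step 3: BW = 50.6/(N * d/lambda) = 50.6/(14 * 0.6468) = 5.59

5.59 deg


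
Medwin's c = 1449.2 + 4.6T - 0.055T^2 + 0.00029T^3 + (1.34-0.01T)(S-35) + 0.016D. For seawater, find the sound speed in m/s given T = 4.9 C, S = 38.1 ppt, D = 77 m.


1475.69 m/s


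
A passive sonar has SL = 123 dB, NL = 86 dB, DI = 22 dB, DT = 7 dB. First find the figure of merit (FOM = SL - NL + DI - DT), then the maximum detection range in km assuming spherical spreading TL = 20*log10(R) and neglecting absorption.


Step 1: FOM = SL - NL + DI - DT = 123 - 86 + 22 - 7 = 52 dB
Step 2: at max range FOM = TL = 20*log10(R), so R = 10^(52/20) = 398.11 m = 0.4 km

0.4 km


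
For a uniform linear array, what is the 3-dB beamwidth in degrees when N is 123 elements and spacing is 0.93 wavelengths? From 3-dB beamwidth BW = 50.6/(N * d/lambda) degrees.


BW = 50.6 / (123 * 0.93) = 50.6 / 114.39 = 0.44

0.44 deg


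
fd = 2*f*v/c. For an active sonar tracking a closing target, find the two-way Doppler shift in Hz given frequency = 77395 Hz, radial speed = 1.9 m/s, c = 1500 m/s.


fd = 2*f*v/c = 2 * 77395 * 1.9 / 1500 = 196.07

196.07 Hz


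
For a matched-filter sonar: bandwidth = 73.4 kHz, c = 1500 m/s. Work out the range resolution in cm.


dR = c/(2*BW) = 1500 / (2 * 73.4e3) = 0.0102 m = 1.02 cm

1.02 cm


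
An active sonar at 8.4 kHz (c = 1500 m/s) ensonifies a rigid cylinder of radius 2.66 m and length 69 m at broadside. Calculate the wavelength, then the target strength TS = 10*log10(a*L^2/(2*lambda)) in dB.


Step 1: lambda = c/f = 1500/8400 = 0.17857 m
Step 2: TS = 10*log10(a*L^2/(2*lambda)) = 10*log10(2.66*69^2/(2*0.17857)) = 45.5

45.5 dB


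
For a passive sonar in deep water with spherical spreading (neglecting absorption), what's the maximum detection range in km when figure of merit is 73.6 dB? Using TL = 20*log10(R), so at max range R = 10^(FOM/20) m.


At max range FOM = TL, so 20*log10(R) = 73.6
R = 10^(73.6/20) = 4786.3 m = 4.79 km

4.79 km


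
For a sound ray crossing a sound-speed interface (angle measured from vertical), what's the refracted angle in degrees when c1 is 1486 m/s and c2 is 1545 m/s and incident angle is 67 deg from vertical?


sin(theta2) = (c2/c1)*sin(theta1) = (1545/1486)*sin(67 deg) = 0.95705
theta2 = arcsin(0.95705) = 73.15

73.15 deg


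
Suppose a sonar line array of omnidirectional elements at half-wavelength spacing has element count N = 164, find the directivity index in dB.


DI = 10*log10(164) = 22.15

22.15 dB


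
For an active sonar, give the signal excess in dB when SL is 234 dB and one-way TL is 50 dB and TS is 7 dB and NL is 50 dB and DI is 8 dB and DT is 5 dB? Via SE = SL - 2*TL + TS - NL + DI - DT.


SE = SL - 2*TL + TS - NL + DI - DT = 234 - 2*50 + (7) - 50 + 8 - 5 = 94

94 dB


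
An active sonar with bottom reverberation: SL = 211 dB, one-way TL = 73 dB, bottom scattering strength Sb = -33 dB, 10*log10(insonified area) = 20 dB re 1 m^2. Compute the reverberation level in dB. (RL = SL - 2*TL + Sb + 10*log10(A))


52 dB


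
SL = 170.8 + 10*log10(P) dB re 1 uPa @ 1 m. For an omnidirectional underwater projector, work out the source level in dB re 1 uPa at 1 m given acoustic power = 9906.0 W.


210.76 dB


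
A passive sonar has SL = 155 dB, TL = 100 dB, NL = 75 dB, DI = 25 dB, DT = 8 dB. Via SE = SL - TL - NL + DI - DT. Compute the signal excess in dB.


SE = SL - TL - NL + DI - DT = 155 - 100 - 75 + 25 - 8 = -3

-3 dB


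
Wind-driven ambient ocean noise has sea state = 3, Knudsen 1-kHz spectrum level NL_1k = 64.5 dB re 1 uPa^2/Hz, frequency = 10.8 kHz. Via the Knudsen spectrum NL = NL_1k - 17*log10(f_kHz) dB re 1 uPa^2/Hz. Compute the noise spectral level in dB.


46.93 dB


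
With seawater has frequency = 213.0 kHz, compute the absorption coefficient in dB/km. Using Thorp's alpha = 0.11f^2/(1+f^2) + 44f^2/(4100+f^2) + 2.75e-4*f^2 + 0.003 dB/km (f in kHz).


f^2 = 45369.0
alpha = 0.11*45369.0/(1+45369.0) + 44*45369.0/(4100+45369.0) + 2.75e-4*45369.0 + 0.003 = 52.943

52.943 dB/km


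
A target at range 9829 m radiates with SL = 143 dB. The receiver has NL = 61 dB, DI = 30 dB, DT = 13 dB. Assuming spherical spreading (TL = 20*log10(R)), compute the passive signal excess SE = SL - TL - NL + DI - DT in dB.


Step 1: TL = 20*log10(9829) = 79.85 dB
Step 2: SE = 143 - 79.85 - 61 + 30 - 13 = 19.15

19.15 dB


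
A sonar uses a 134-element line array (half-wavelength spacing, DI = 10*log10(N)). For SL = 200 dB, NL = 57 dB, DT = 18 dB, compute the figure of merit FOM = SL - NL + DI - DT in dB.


Step 1: DI = 10*log10(134) = 21.27 dB
Step 2: FOM = SL - NL + DI - DT = 200 - 57 + 21.27 - 18 = 146.27

146.27 dB


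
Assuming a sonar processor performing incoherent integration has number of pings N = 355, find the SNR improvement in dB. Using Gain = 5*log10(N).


Gain = 5*log10(355) = 12.75

12.75 dB


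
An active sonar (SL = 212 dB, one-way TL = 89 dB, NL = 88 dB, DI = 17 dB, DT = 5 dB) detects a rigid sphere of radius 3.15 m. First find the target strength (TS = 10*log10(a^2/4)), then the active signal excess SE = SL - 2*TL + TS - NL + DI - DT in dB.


Step 1: TS = 10*log10(3.15^2/4) = 3.95 dB
Step 2: SE = SL - 2*TL + TS - NL + DI - DT = 212 - 2*89 + (3.95) - 88 + 17 - 5 = -38.05

-38.05 dB


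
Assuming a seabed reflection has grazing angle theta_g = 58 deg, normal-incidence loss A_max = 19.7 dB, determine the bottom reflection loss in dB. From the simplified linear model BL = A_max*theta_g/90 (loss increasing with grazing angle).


BL = A_max * theta_g / 90 = 19.7 * 58 / 90 = 12.7

12.7 dB


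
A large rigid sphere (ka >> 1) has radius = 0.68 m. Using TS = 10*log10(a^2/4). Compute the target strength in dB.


TS = 10*log10(0.68^2 / 4) = 10*log10(0.1156) = -9.37

-9.37 dB


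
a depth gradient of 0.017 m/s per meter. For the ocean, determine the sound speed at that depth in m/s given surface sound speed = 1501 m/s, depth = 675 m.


c = 1501 + 0.017 * 675 = 1512.475

1512.475 m/s


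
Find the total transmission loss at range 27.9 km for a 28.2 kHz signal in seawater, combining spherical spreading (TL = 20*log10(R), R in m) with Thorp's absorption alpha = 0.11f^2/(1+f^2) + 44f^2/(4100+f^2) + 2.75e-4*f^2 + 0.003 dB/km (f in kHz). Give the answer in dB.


297.59 dB


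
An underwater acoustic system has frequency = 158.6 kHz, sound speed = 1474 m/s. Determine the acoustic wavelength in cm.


lambda = c/f = 1474 / 158600 = 0.0093 m = 0.93 cm

0.93 cm


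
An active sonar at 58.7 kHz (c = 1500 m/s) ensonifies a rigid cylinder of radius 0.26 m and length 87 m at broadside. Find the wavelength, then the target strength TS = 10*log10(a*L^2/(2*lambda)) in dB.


Step 1: lambda = c/f = 1500/58700 = 0.02555 m
Step 2: TS = 10*log10(a*L^2/(2*lambda)) = 10*log10(0.26*87^2/(2*0.02555)) = 45.86

45.86 dB


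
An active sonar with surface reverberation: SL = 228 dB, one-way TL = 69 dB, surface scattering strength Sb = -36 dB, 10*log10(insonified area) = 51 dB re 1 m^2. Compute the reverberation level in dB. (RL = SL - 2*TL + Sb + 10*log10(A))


RL = SL - 2*TL + Sb + 10*log10(A) = 228 - 2*69 + (-36) + 51 = 105

105 dB


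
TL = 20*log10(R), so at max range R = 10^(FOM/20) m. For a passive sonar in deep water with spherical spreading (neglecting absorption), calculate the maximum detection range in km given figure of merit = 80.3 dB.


At max range FOM = TL, so 20*log10(R) = 80.3
R = 10^(80.3/20) = 10351.42 m = 10.35 km

10.35 km


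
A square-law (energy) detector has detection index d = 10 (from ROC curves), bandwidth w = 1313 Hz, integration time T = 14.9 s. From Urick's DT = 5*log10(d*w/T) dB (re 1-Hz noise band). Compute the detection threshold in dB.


DT = 5*log10(d*w/T) = 5*log10(10 * 1313 / 14.9) = 5*log10(881.21) = 14.73

14.73 dB


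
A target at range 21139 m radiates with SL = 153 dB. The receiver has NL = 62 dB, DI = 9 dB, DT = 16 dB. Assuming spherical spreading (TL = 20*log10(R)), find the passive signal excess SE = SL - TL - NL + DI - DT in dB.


-2.5 dB


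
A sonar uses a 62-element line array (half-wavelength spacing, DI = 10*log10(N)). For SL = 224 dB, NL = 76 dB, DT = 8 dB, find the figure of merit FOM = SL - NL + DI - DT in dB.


Step 1: DI = 10*log10(62) = 17.92 dB
Step 2: FOM = SL - NL + DI - DT = 224 - 76 + 17.92 - 8 = 157.92

157.92 dB


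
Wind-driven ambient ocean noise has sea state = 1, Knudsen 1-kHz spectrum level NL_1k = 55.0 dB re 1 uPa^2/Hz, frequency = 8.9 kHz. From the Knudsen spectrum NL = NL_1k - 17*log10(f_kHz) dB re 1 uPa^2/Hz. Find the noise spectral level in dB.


NL = NL_1k - 17*log10(f_kHz) = 55.0 - 17*log10(8.9) = 55.0 - (16.14) = 38.86

38.86 dB


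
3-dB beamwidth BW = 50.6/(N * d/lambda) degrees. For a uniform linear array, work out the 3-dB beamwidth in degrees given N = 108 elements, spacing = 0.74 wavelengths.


BW = 50.6 / (108 * 0.74) = 50.6 / 79.92 = 0.63

0.63 deg


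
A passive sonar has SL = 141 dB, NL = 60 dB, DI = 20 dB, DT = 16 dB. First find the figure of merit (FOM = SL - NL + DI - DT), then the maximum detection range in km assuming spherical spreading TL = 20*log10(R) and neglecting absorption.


Step 1: FOM = SL - NL + DI - DT = 141 - 60 + 20 - 16 = 85 dB
Step 2: at max range FOM = TL = 20*log10(R), so R = 10^(85/20) = 17782.79 m = 17.78 km

17.78 km


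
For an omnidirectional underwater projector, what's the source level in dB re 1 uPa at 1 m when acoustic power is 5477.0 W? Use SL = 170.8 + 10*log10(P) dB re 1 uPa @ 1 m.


208.19 dB


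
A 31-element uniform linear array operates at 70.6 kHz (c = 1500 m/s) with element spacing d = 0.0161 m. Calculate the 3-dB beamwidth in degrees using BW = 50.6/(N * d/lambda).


Step 1: lambda = 1500/70600 = 0.02125 m
Step 2: d/lambda = 0.0161/0.02125 = 0.7576
Step 3: BW = 50.6/(N * d/lambda) = 50.6/(31 * 0.7576) = 2.15

2.15 deg


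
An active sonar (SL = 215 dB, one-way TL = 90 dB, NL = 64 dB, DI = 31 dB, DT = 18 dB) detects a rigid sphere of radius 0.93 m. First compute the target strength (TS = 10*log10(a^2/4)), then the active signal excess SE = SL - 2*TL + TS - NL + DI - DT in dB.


Step 1: TS = 10*log10(0.93^2/4) = -6.65 dB
Step 2: SE = SL - 2*TL + TS - NL + DI - DT = 215 - 2*90 + (-6.65) - 64 + 31 - 18 = -22.65

-22.65 dB


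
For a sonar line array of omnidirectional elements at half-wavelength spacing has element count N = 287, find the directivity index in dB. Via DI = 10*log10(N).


24.58 dB


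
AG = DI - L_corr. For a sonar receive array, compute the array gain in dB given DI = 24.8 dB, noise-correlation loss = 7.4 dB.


17.4 dB


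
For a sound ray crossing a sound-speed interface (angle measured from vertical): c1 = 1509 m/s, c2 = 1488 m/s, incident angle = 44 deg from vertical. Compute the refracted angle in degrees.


43.23 deg


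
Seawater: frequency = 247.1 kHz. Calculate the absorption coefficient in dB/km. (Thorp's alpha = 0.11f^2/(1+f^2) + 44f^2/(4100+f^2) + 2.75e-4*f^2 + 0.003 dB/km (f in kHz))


f^2 = 61058.41
alpha = 0.11*61058.41/(1+61058.41) + 44*61058.41/(4100+61058.41) + 2.75e-4*61058.41 + 0.003 = 58.135

58.135 dB/km


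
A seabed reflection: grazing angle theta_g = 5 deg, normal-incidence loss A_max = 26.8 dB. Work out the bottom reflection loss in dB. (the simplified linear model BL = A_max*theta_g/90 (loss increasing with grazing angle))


BL = A_max * theta_g / 90 = 26.8 * 5 / 90 = 1.49

1.49 dB


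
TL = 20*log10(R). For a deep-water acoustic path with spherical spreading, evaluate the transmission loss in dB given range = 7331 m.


TL = 20*log10(7331) = 77.3

77.3 dB


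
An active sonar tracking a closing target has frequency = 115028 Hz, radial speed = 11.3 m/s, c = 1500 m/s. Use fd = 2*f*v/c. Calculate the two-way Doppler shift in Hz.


1733.09 Hz


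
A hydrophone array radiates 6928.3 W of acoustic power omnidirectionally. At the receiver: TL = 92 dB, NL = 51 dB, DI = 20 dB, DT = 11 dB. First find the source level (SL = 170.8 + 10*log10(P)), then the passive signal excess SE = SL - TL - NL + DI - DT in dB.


Step 1: SL = 170.8 + 10*log10(6928.3) = 209.21 dB
Step 2: SE = SL - TL - NL + DI - DT = 209.21 - 92 - 51 + 20 - 11 = 75.21

75.21 dB


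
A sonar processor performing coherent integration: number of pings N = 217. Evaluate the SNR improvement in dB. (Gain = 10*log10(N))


23.36 dB


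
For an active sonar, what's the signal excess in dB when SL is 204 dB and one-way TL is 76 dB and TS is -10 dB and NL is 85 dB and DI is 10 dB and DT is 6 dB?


-39 dB


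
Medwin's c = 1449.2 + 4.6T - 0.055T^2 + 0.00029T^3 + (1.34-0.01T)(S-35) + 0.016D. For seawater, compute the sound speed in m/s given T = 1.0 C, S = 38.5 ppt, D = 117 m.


c = 1449.2 + 4.6*1.0 - 0.055*1.0^2 + 0.00029*1.0^3 + (1.34 - 0.01*1.0)*(38.5 - 35) + 0.016*117 = 1460.27

1460.27 m/s


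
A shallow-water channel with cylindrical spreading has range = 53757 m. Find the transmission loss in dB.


47.3 dB


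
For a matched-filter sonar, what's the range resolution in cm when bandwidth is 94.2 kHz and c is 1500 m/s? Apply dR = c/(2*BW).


dR = c/(2*BW) = 1500 / (2 * 94.2e3) = 0.008 m = 0.8 cm

0.8 cm


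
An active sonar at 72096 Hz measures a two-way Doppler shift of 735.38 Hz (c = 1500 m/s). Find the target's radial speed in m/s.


From fd = 2*f*v/c, v = c*fd/(2*f) = 1500 * 735.38 / (2*72096) = 7.65

7.65 m/s


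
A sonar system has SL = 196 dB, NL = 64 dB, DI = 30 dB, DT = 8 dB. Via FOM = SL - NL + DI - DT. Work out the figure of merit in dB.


FOM = SL - NL + DI - DT = 196 - 64 + 30 - 8 = 154

154 dB


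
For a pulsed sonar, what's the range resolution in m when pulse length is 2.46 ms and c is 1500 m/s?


dR = c*tau/2 = 1500 * 2.46e-3 / 2 = 1.845

1.845 m


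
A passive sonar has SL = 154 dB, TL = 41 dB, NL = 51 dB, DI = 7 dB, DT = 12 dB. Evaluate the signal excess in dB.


57 dB


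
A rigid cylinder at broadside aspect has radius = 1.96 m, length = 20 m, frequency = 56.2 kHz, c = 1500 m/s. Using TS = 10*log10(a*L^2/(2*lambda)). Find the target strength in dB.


lambda = 1500/56200 = 0.02669 m
TS = 10*log10(1.96*20^2/(2*0.02669)) = 41.67

41.67 dB


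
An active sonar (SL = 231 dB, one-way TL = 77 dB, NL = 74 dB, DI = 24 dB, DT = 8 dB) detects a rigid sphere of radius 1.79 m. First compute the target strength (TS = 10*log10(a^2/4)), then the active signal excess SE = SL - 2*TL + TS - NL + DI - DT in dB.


Step 1: TS = 10*log10(1.79^2/4) = -0.96 dB
Step 2: SE = SL - 2*TL + TS - NL + DI - DT = 231 - 2*77 + (-0.96) - 74 + 24 - 8 = 18.04

18.04 dB


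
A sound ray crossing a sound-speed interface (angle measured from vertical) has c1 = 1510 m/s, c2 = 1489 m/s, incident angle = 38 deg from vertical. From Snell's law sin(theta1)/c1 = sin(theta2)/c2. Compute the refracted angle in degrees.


sin(theta2) = (c2/c1)*sin(theta1) = (1489/1510)*sin(38 deg) = 0.6071
theta2 = arcsin(0.6071) = 37.38

37.38 deg


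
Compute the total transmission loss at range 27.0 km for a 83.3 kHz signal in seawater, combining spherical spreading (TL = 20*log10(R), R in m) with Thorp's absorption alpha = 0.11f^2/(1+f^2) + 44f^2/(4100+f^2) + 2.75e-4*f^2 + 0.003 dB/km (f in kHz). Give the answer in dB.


889.96 dB


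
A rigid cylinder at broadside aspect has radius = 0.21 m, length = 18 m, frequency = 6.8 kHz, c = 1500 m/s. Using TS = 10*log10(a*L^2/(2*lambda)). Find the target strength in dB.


21.88 dB


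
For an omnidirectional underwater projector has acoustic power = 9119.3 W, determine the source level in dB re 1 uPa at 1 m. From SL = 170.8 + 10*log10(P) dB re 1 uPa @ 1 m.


SL = 170.8 + 10*log10(9119.3) = 170.8 + 39.6 = 210.4

210.4 dB


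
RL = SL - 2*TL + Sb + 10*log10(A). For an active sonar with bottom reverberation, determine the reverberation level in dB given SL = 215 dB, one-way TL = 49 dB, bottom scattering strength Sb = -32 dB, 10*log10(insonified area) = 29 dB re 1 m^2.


114 dB


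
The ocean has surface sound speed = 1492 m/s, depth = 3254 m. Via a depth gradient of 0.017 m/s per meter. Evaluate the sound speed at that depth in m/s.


c = 1492 + 0.017 * 3254 = 1547.318

1547.318 m/s


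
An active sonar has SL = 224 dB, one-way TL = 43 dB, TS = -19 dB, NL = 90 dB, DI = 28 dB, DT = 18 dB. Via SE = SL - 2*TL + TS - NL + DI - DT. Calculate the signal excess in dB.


SE = SL - 2*TL + TS - NL + DI - DT = 224 - 2*43 + (-19) - 90 + 28 - 18 = 39

39 dB


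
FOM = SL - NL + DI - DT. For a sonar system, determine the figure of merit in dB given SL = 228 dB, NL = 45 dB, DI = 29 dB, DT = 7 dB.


205 dB


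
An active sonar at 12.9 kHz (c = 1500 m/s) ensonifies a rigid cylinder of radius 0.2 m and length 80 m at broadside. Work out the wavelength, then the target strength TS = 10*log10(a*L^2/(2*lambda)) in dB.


Step 1: lambda = c/f = 1500/12900 = 0.11628 m
Step 2: TS = 10*log10(a*L^2/(2*lambda)) = 10*log10(0.2*80^2/(2*0.11628)) = 37.41

37.41 dB


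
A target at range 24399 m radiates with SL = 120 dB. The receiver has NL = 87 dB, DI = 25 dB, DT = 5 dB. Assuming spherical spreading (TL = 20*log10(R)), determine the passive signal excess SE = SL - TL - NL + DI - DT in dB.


-34.75 dB


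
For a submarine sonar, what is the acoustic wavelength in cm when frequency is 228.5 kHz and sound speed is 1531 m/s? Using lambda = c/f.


lambda = c/f = 1531 / 228500 = 0.0067 m = 0.67 cm

0.67 cm


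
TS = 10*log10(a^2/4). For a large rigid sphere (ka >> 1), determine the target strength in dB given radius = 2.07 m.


0.3 dB


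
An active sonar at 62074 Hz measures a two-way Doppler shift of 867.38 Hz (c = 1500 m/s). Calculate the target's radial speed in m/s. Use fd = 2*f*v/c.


From fd = 2*f*v/c, v = c*fd/(2*f) = 1500 * 867.38 / (2*62074) = 10.48

10.48 m/s


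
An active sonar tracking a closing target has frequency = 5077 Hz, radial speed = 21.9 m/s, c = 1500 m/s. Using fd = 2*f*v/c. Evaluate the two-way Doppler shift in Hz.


148.25 Hz


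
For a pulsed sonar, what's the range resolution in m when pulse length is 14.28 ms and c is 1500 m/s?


dR = c*tau/2 = 1500 * 14.28e-3 / 2 = 10.71

10.71 m
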